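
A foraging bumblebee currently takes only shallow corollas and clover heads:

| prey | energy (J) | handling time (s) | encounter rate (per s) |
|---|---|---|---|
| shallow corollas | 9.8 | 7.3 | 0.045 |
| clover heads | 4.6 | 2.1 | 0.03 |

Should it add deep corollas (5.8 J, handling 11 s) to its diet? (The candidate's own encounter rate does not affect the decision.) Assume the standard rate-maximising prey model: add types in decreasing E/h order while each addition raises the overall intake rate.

On shallow corollas and clover heads alone, R = ΣλE/(1+Σλh) = 0.579/1.391 = 0.4161 J/s.
deep corollas: E/h = 5.8/11 = 0.5273 J/s.
0.5273 > 0.4161, so adding deep corollas raises the average — include it.

Yes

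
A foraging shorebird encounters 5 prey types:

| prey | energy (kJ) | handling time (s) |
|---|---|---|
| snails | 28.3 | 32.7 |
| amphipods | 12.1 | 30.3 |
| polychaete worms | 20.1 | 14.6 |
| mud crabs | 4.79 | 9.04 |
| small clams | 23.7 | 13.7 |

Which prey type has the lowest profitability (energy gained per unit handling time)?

Profitability E/h (kJ/s): snails = 28.3/32.7 = 0.865, amphipods = 12.1/30.3 = 0.399, polychaete worms = 20.1/14.6 = 1.38, mud crabs = 4.79/9.04 = 0.53, small clams = 23.7/13.7 = 1.73.
Ranked: small clams > polychaete worms > snails > mud crabs > amphipods.

amphipods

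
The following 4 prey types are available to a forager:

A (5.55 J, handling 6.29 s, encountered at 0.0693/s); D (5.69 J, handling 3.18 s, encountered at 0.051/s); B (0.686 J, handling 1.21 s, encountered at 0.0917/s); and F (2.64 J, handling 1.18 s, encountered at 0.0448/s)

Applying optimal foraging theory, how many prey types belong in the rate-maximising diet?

Profitabilities (E/h, J/s): F 2.24, D 1.79, A 0.882, B 0.567. Add prey in this order while the next type's profitability exceeds the intake rate on those already taken.
Rate on top 1: 0.1123. D: 1.79 > 0.1123 → include.
Rate on top 2: 0.3362. A: 0.882 > 0.3362 → include.
Rate on top 3: 0.4804. B: 0.567 > 0.4804 → include.
Optimal diet: F, D, A, B — 4 of 4 types.

4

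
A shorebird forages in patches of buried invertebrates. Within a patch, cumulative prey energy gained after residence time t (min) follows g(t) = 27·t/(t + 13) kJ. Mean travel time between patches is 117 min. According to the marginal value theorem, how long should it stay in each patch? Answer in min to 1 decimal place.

39.0 min

Maximise g(t)/(T+t): set derivative to zero → g'(t)(T+t) = g(t).
g'(t) = 27·13/(t + 13)². Setting 27·13/(t+13)² = 27t/[(t+13)(117+t)] gives 13(117+t) = t(t+13), so t² = 13×117 = 1521.
t* = √1521 = 39 min.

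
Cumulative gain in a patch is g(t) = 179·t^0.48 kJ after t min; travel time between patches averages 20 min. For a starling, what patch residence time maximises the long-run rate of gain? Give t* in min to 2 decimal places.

Maximise g(t)/(T+t): set derivative to zero → g'(t)(T+t) = g(t).
g'(t) = 0.48·179·t^-0.52. Setting 0.48·179·t^-0.52 = 179·t^0.48/(20+t) gives 0.48(20+t) = t, so 0.52·t = 0.48×20.
t* = 0.48×20/0.52 = 18.46 min.

18.46 min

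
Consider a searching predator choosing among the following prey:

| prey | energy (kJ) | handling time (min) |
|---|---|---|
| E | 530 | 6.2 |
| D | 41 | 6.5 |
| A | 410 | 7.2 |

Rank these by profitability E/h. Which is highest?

E

In descending order of E/h:
E: 530/6.2 = 85.5 kJ/min
A: 410/7.2 = 56.9 kJ/min
D: 41/6.5 = 6.31 kJ/min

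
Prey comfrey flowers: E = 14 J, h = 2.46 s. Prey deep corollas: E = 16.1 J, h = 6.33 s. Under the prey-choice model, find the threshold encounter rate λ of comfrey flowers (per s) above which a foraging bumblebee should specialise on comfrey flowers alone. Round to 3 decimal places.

Drop deep corollas once their profitability E₂/h₂ falls below the rate achievable on comfrey flowers alone: E₂/h₂ = λE₁/(1 + λh₁).
Solve for λ: λE₁h₂ = E₂(1 + λh₁) → λ(E₁h₂ − E₂h₁) = E₂ → λ = E₂/(E₁h₂ − E₂h₁).
λ = 16.1/(14×6.33 − 16.1×2.46) = 16.1/49.01 = 0.3285 per s.

0.328 per s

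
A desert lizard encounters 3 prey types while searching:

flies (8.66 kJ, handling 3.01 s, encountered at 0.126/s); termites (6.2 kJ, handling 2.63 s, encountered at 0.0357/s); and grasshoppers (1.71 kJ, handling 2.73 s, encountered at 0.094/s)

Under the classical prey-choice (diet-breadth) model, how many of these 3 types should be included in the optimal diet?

2

Profitabilities (E/h, kJ/s): flies 2.88, termites 2.36, grasshoppers 0.626. Add prey in this order while the next type's profitability exceeds the intake rate on those already taken.
Rate on top 1: 0.7911. termites: 2.36 > 0.7911 → include.
Rate on top 2: 0.8909. grasshoppers: 0.626 < 0.8909 → exclude; stop.
Optimal diet: flies, termites — 2 of 3 types.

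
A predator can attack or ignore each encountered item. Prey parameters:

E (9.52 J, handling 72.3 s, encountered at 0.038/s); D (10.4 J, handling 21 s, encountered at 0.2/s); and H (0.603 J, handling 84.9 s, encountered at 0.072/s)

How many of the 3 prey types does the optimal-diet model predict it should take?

Profitabilities (E/h, J/s): D 0.495, E 0.132, H 0.0071. Add prey in this order while the next type's profitability exceeds the intake rate on those already taken.
Rate on top 1: 0.4. E: 0.132 < 0.4 → exclude; stop.
Optimal diet: D — 1 of 3 types.

1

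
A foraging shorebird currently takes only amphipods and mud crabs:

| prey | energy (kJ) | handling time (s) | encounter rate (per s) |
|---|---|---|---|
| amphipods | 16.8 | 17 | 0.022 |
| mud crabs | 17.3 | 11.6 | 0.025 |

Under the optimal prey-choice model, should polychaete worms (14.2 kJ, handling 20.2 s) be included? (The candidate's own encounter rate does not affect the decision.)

Intake rate on the current diet: R = (0.022×16.8 + 0.025×17.3) / (1 + 0.022×17 + 0.025×11.6) = 0.8021/1.664 = 0.482 kJ/s.
Profitability of polychaete worms: 14.2/20.2 = 0.703 kJ/s.
0.703 > 0.482, so adding polychaete worms raises the average — include it.

Yes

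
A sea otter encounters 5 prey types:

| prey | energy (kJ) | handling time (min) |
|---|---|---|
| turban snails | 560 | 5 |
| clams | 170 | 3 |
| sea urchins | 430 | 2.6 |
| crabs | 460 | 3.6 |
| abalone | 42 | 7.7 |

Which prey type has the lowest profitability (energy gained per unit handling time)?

abalone

In descending order of E/h:
sea urchins: 430/2.6 = 165 kJ/min
crabs: 460/3.6 = 128 kJ/min
turban snails: 560/5 = 112 kJ/min
clams: 170/3 = 56.7 kJ/min
abalone: 42/7.7 = 5.45 kJ/min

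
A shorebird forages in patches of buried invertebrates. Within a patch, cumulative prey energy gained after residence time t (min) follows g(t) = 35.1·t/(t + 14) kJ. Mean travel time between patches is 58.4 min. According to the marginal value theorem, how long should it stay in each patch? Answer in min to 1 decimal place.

28.6 min

By the marginal value theorem, leave when the instantaneous gain rate g'(t) equals the habitat-wide average g(t)/(T + t).
g'(t) = 35.1·14/(t + 14)². Setting 35.1·14/(t+14)² = 35.1t/[(t+14)(58.4+t)] gives 14(58.4+t) = t(t+14), so t² = 14×58.4 = 817.6.
t* = √817.6 = 28.59 min.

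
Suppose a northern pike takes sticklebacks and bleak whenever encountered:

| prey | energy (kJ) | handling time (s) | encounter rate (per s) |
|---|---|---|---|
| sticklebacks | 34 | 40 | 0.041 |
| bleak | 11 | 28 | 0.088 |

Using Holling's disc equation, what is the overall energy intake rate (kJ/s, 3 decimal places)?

0.463 kJ/s

Energy encountered per unit search time: 0.041×34 + 0.088×11 = 2.362 kJ/s.
Handling time per unit search time: 0.041×40 + 0.088×28 = 4.104.
Rate = 2.362/(1 + 4.104) = 0.4628 kJ/s.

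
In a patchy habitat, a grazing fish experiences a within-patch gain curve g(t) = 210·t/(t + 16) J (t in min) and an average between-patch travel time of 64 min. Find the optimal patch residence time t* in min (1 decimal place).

32.0 min

By the marginal value theorem, leave when the instantaneous gain rate g'(t) equals the habitat-wide average g(t)/(T + t).
g'(t) = 210·16/(t + 16)². Setting 210·16/(t+16)² = 210t/[(t+16)(64+t)] gives 16(64+t) = t(t+16), so t² = 16×64 = 1024.
t* = √1024 = 32 min.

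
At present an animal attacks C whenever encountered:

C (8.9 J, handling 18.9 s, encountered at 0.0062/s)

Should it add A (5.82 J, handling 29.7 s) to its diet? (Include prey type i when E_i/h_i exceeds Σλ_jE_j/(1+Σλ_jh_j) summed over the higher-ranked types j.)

Yes

On C alone, R = ΣλE/(1+Σλh) = 0.05518/1.117 = 0.04939 J/s.
A: E/h = 5.82/29.7 = 0.196 J/s.
Since 0.196 > R, including A increases the long-run rate.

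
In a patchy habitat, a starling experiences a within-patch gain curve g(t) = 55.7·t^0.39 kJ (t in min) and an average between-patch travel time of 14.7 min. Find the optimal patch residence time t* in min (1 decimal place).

Optimal t* satisfies g'(t*) = g(t*)/(T + t*).
g'(t) = 0.39·55.7·t^-0.61. Setting 0.39·55.7·t^-0.61 = 55.7·t^0.39/(14.7+t) gives 0.39(14.7+t) = t, so 0.61·t = 0.39×14.7.
t* = 0.39×14.7/0.61 = 9.398 min.

9.4 min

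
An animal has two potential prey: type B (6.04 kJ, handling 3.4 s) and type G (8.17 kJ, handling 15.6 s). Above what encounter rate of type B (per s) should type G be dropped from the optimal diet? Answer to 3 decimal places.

0.123 per s

Drop type G once their profitability E₂/h₂ falls below the rate achievable on type B alone: E₂/h₂ = λE₁/(1 + λh₁).
Solve for λ: λE₁h₂ = E₂(1 + λh₁) → λ(E₁h₂ − E₂h₁) = E₂ → λ = E₂/(E₁h₂ − E₂h₁).
λ = 8.17/(6.04×15.6 − 8.17×3.4) = 8.17/66.45 = 0.123 per s.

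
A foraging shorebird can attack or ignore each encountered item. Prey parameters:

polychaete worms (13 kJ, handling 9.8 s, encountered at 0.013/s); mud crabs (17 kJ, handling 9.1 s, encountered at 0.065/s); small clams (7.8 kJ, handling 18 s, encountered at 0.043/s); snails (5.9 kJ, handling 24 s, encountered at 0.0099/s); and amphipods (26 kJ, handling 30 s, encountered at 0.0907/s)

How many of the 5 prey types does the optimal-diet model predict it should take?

E/h in descending order: mud crabs 1.87, polychaete worms 1.33, amphipods 0.867, small clams 0.433, snails 0.246 kJ/s. The optimal diet is the largest prefix of this list for which every included type satisfies E_i/h_i > R on the types above it.
Rate on top 1: 0.6943. polychaete worms: 1.33 > 0.6943 → include.
Rate on top 2: 0.7412. amphipods: 0.867 > 0.7412 → include.
Rate on top 3: 0.8181. small clams: 0.433 < 0.8181 → exclude; stop.
Optimal diet: mud crabs, polychaete worms, amphipods — 3 of 5 types.

3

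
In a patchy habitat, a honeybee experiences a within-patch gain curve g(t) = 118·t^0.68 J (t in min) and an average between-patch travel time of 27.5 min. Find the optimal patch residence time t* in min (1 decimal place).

58.4 min

By the marginal value theorem, leave when the instantaneous gain rate g'(t) equals the habitat-wide average g(t)/(T + t).
g'(t) = 0.68·118·t^-0.32. Setting 0.68·118·t^-0.32 = 118·t^0.68/(27.5+t) gives 0.68(27.5+t) = t, so 0.32·t = 0.68×27.5.
t* = 0.68×27.5/0.32 = 58.44 min.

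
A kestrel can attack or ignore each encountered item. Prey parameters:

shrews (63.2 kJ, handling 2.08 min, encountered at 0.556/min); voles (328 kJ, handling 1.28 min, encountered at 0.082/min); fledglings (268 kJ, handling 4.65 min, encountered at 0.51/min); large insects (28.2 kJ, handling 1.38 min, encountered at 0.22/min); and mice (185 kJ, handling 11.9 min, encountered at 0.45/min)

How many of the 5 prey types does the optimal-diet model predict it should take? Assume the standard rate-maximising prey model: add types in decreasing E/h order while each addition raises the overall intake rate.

2

Profitabilities (E/h, kJ/min): voles 256, fledglings 57.6, shrews 30.4, large insects 20.4, mice 15.5. Add prey in this order while the next type's profitability exceeds the intake rate on those already taken.
Rate on top 1: 24.34. fledglings: 57.6 > 24.34 → include.
Rate on top 2: 47.05. shrews: 30.4 < 47.05 → exclude; stop.
Optimal diet: voles, fledglings — 2 of 5 types.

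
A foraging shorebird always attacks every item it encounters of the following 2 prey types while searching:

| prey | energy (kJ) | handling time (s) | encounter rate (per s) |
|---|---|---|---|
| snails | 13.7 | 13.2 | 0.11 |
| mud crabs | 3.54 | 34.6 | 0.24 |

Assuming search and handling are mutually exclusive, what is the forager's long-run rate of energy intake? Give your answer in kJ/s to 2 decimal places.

R = Σλ_iE_i / (1 + Σλ_ih_i)
Numerator: 0.11×13.7 + 0.24×3.54 = 2.357
Denominator: 1 + 0.11×13.2 + 0.24×34.6 = 10.76
R = 2.357/10.76 = 0.2191 kJ/s

0.22 kJ/s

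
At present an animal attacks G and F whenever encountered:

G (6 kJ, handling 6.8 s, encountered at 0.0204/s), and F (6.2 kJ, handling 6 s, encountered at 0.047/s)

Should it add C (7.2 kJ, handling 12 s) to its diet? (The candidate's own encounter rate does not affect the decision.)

Current rate: (0.0204×6 + 0.047×6.2)/(1 + 0.0204×6.8 + 0.047×6) = 0.2913 kJ/s.
C: E/h = 7.2/12 = 0.6 kJ/s.
0.6 > 0.2913, so adding C raises the average — include it.

Yes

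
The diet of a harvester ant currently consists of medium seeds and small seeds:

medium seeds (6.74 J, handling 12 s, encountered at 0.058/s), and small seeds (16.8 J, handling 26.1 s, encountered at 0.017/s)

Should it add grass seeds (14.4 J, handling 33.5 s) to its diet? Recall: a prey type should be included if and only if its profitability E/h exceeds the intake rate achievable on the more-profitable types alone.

On medium seeds and small seeds alone, R = ΣλE/(1+Σλh) = 0.6765/2.14 = 0.3162 J/s.
Profitability of grass seeds: 14.4/33.5 = 0.4299 J/s.
Since 0.4299 > R, including grass seeds increases the long-run rate.

Yes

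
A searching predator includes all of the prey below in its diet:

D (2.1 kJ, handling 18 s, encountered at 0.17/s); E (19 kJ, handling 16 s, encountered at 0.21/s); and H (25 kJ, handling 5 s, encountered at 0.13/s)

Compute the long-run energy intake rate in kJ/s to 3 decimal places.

Energy encountered per unit search time: 0.17×2.1 + 0.21×19 + 0.13×25 = 7.597 kJ/s.
Handling time per unit search time: 0.17×18 + 0.21×16 + 0.13×5 = 7.07.
Rate = 7.597/(1 + 7.07) = 0.9414 kJ/s.

0.941 kJ/s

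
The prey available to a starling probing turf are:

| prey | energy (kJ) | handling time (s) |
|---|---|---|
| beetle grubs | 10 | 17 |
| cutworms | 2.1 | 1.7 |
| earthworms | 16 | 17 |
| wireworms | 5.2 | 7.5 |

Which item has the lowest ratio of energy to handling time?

In descending order of E/h:
cutworms: 2.1/1.7 = 1.24 kJ/s
earthworms: 16/17 = 0.941 kJ/s
wireworms: 5.2/7.5 = 0.693 kJ/s
beetle grubs: 10/17 = 0.588 kJ/s

beetle grubs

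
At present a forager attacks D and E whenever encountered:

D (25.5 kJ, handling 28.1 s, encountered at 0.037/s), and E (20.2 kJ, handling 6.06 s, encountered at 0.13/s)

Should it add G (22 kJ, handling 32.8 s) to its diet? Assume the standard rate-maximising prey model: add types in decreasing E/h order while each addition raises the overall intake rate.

No

Intake rate on the current diet: R = (0.037×25.5 + 0.13×20.2) / (1 + 0.037×28.1 + 0.13×6.06) = 3.569/2.828 = 1.262 kJ/s.
G: E/h = 22/32.8 = 0.6707 kJ/s.
Since 0.6707 < R, time spent handling G is better spent searching.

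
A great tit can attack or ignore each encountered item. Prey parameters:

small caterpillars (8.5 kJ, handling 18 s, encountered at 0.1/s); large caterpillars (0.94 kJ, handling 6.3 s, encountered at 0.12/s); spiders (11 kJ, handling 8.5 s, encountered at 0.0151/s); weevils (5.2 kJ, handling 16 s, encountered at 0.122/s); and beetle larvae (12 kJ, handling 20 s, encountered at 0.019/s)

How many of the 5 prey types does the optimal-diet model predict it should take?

3

E/h in descending order: spiders 1.29, beetle larvae 0.6, small caterpillars 0.472, weevils 0.325, large caterpillars 0.149 kJ/s. The optimal diet is the largest prefix of this list for which every included type satisfies E_i/h_i > R on the types above it.
Rate on top 1: 0.1472. beetle larvae: 0.6 > 0.1472 → include.
Rate on top 2: 0.2613. small caterpillars: 0.472 > 0.2613 → include.
Rate on top 3: 0.376. weevils: 0.325 < 0.376 → exclude; stop.
Optimal diet: spiders, beetle larvae, small caterpillars — 3 of 5 types.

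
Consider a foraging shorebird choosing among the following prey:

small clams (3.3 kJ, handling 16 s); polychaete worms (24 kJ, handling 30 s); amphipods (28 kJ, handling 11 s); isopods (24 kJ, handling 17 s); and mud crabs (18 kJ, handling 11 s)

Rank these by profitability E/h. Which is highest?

In descending order of E/h:
amphipods: 28/11 = 2.55 kJ/s
mud crabs: 18/11 = 1.64 kJ/s
isopods: 24/17 = 1.41 kJ/s
polychaete worms: 24/30 = 0.8 kJ/s
small clams: 3.3/16 = 0.206 kJ/s

amphipods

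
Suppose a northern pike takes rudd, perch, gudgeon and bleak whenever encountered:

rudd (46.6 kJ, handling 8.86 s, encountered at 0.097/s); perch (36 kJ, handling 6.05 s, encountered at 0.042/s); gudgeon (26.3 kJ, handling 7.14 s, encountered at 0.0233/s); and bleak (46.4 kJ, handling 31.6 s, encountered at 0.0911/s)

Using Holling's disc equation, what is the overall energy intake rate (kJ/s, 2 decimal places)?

Energy encountered per unit search time: 0.097×46.6 + 0.042×36 + 0.0233×26.3 + 0.0911×46.4 = 10.87 kJ/s.
Handling time per unit search time: 0.097×8.86 + 0.042×6.05 + 0.0233×7.14 + 0.0911×31.6 = 4.159.
Rate = 10.87/(1 + 4.159) = 2.108 kJ/s.

2.11 kJ/s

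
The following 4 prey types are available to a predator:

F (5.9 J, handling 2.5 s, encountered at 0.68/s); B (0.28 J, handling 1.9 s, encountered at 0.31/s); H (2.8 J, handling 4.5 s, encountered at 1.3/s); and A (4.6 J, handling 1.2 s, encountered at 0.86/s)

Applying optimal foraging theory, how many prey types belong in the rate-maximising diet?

Rank by E/h (J/s): A 3.83, F 2.36, H 0.622, B 0.147. Include each in turn until the next type's E/h falls below the running intake rate.
Rate on top 1: 1.947. F: 2.36 > 1.947 → include.
Rate on top 2: 2.135. H: 0.622 < 2.135 → exclude; stop.
Optimal diet: A, F — 2 of 4 types.

2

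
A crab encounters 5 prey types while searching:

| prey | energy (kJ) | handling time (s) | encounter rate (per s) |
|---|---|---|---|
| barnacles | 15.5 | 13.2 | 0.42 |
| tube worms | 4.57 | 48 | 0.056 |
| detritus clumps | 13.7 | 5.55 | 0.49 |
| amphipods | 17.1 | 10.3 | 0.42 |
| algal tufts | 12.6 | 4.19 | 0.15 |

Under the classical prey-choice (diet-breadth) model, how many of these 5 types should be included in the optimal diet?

Profitabilities (E/h, kJ/s): algal tufts 3.01, detritus clumps 2.47, amphipods 1.66, barnacles 1.17, tube worms 0.0952. Add prey in this order while the next type's profitability exceeds the intake rate on those already taken.
Rate on top 1: 1.161. detritus clumps: 2.47 > 1.161 → include.
Rate on top 2: 1.979. amphipods: 1.66 < 1.979 → exclude; stop.
Optimal diet: algal tufts, detritus clumps — 2 of 5 types.

2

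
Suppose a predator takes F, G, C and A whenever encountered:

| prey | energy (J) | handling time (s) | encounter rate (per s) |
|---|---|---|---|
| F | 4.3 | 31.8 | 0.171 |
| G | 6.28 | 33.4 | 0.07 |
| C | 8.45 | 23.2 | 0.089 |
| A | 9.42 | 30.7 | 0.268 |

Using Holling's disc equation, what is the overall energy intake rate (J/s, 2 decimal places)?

0.23 J/s

R = (0.171×4.3 + 0.07×6.28 + 0.089×8.45 + 0.268×9.42) / (1 + 0.171×31.8 + 0.07×33.4 + 0.089×23.2 + 0.268×30.7) = 4.452/19.07 = 0.2335 J/s.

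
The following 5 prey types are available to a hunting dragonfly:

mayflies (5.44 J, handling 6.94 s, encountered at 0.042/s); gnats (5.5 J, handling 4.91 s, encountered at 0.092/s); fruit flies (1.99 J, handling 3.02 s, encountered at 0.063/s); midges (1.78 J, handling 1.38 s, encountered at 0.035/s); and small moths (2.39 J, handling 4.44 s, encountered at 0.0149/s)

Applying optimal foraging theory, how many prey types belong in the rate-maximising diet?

5

Profitabilities (E/h, J/s): midges 1.29, gnats 1.12, mayflies 0.784, fruit flies 0.659, small moths 0.538. Add prey in this order while the next type's profitability exceeds the intake rate on those already taken.
Rate on top 1: 0.05943. gnats: 1.12 > 0.05943 → include.
Rate on top 2: 0.3789. mayflies: 0.784 > 0.3789 → include.
Rate on top 3: 0.4448. fruit flies: 0.659 > 0.4448 → include.
Rate on top 4: 0.4653. small moths: 0.538 > 0.4653 → include.
Optimal diet: midges, gnats, mayflies, fruit flies, small moths — 5 of 5 types.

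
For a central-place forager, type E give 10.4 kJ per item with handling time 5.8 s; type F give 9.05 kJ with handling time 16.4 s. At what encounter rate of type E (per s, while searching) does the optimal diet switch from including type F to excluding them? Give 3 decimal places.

0.077 per s

At the threshold, the rate on type E alone equals the profitability of type F: λ·10.4/(1 + λ·5.8) = 9.05/16.4 = 0.5518.
Rearranging, λ(10.4 − 0.5518×5.8) = 0.5518, so λ = 0.5518/7.199 = 0.07665 per s.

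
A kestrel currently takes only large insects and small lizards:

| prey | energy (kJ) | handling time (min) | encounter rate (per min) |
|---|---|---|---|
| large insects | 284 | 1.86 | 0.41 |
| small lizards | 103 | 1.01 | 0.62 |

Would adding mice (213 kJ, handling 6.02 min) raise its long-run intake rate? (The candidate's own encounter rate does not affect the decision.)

On large insects and small lizards alone, R = ΣλE/(1+Σλh) = 180.3/2.389 = 75.48 kJ/min.
mice: E/h = 213/6.02 = 35.38 kJ/min.
Since 35.38 < R, time spent handling mice is better spent searching.

No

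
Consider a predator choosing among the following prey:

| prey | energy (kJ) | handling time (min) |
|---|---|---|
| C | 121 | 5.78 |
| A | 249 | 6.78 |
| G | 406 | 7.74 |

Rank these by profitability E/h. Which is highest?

G

In descending order of E/h:
G: 406/7.74 = 52.5 kJ/min
A: 249/6.78 = 36.7 kJ/min
C: 121/5.78 = 20.9 kJ/min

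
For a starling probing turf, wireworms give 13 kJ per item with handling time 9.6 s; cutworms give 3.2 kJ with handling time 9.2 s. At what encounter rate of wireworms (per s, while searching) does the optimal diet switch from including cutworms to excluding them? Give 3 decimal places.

Drop cutworms once their profitability E₂/h₂ falls below the rate achievable on wireworms alone: E₂/h₂ = λE₁/(1 + λh₁).
Solve for λ: λE₁h₂ = E₂(1 + λh₁) → λ(E₁h₂ − E₂h₁) = E₂ → λ = E₂/(E₁h₂ − E₂h₁).
λ = 3.2/(13×9.2 − 3.2×9.6) = 3.2/88.88 = 0.036 per s.

0.036 per s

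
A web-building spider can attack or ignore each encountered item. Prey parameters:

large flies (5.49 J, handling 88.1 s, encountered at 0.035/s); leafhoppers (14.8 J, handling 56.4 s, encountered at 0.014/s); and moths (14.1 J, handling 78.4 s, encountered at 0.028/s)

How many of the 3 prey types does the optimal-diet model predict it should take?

Profitabilities (E/h, J/s): leafhoppers 0.262, moths 0.18, large flies 0.0623. Add prey in this order while the next type's profitability exceeds the intake rate on those already taken.
Rate on top 1: 0.1158. moths: 0.18 > 0.1158 → include.
Rate on top 2: 0.1511. large flies: 0.0623 < 0.1511 → exclude; stop.
Optimal diet: leafhoppers, moths — 2 of 3 types.

2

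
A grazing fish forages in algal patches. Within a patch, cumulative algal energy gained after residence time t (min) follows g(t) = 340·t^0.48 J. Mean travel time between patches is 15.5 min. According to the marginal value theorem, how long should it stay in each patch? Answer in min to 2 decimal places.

By the marginal value theorem, leave when the instantaneous gain rate g'(t) equals the habitat-wide average g(t)/(T + t).
g'(t) = 0.48·340·t^-0.52. Setting 0.48·340·t^-0.52 = 340·t^0.48/(15.5+t) gives 0.48(15.5+t) = t, so 0.52·t = 0.48×15.5.
t* = 0.48×15.5/0.52 = 14.31 min.

14.31 min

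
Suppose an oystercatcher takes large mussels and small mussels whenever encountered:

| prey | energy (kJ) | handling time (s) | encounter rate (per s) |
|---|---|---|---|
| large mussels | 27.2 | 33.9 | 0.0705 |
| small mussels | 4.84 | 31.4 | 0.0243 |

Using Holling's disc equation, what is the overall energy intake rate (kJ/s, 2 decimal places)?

R = (0.0705×27.2 + 0.0243×4.84) / (1 + 0.0705×33.9 + 0.0243×31.4) = 2.035/4.153 = 0.4901 kJ/s.

0.49 kJ/s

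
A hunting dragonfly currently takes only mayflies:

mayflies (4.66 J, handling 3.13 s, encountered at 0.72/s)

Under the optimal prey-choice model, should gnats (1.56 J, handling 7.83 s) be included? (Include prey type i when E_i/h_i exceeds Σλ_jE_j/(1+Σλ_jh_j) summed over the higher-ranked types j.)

Intake rate on the current diet: R = (0.72×4.66) / (1 + 0.72×3.13) = 3.355/3.254 = 1.031 J/s.
Profitability of gnats: 1.56/7.83 = 0.1992 J/s.
Since 0.1992 < R, time spent handling gnats is better spent searching.

No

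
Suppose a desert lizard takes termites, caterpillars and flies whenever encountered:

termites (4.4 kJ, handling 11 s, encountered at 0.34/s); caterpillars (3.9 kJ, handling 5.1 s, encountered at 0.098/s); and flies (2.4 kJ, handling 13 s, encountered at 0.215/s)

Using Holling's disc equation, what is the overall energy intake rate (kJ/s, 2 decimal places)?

R = Σλ_iE_i / (1 + Σλ_ih_i)
Numerator: 0.34×4.4 + 0.098×3.9 + 0.215×2.4 = 2.394
Denominator: 1 + 0.34×11 + 0.098×5.1 + 0.215×13 = 8.035
R = 2.394/8.035 = 0.298 kJ/s

0.30 kJ/s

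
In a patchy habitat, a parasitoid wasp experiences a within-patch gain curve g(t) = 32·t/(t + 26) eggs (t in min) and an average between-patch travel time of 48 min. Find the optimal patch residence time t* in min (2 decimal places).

Optimal t* satisfies g'(t*) = g(t*)/(T + t*).
g'(t) = 32·26/(t + 26)². Setting 32·26/(t+26)² = 32t/[(t+26)(48+t)] gives 26(48+t) = t(t+26), so t² = 26×48 = 1248.
t* = √1248 = 35.33 min.

35.33 min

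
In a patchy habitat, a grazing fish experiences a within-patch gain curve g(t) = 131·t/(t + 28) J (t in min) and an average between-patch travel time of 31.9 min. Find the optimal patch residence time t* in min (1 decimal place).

Maximise g(t)/(T+t): set derivative to zero → g'(t)(T+t) = g(t).
g'(t) = 131·28/(t + 28)². Setting 131·28/(t+28)² = 131t/[(t+28)(31.9+t)] gives 28(31.9+t) = t(t+28), so t² = 28×31.9 = 893.2.
t* = √893.2 = 29.89 min.

29.9 min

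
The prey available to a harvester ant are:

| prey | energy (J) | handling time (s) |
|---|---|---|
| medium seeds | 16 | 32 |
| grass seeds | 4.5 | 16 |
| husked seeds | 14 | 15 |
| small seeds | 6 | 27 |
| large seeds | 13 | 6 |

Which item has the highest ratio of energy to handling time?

Profitability E/h (J/s): medium seeds = 16/32 = 0.5, grass seeds = 4.5/16 = 0.281, husked seeds = 14/15 = 0.933, small seeds = 6/27 = 0.222, large seeds = 13/6 = 2.17.
Ranked: large seeds > husked seeds > medium seeds > grass seeds > small seeds.

large seeds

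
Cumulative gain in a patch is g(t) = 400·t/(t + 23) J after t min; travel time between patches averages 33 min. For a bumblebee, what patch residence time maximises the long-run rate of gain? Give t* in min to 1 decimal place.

Optimal t* satisfies g'(t*) = g(t*)/(T + t*).
g'(t) = 400·23/(t + 23)². Setting 400·23/(t+23)² = 400t/[(t+23)(33+t)] gives 23(33+t) = t(t+23), so t² = 23×33 = 759.
t* = √759 = 27.55 min.

27.5 min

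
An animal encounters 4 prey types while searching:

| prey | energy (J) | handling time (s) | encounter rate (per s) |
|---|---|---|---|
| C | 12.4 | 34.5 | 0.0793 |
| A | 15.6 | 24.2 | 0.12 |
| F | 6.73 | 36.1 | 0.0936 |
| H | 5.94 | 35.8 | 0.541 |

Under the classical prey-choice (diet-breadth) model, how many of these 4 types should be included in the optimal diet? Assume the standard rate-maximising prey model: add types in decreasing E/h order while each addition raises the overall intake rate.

Rank by E/h (J/s): A 0.645, C 0.359, F 0.186, H 0.166. Include each in turn until the next type's E/h falls below the running intake rate.
Rate on top 1: 0.4795. C: 0.359 < 0.4795 → exclude; stop.
Optimal diet: A — 1 of 4 types.

1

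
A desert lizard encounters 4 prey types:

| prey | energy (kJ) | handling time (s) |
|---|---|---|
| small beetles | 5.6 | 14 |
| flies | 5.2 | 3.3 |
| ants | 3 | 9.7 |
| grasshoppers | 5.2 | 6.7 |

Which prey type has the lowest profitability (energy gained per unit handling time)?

In descending order of E/h:
flies: 5.2/3.3 = 1.58 kJ/s
grasshoppers: 5.2/6.7 = 0.776 kJ/s
small beetles: 5.6/14 = 0.4 kJ/s
ants: 3/9.7 = 0.309 kJ/s

ants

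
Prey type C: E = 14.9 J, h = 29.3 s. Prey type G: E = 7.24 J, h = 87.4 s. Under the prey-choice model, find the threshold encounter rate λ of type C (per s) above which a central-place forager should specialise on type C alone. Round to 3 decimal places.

0.007 per s

At the threshold, the rate on type C alone equals the profitability of type G: λ·14.9/(1 + λ·29.3) = 7.24/87.4 = 0.08284.
Rearranging, λ(14.9 − 0.08284×29.3) = 0.08284, so λ = 0.08284/12.47 = 0.006641 per s.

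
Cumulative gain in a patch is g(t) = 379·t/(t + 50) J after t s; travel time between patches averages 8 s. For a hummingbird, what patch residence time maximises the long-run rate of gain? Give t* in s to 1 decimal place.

20.0 s

By the marginal value theorem, leave when the instantaneous gain rate g'(t) equals the habitat-wide average g(t)/(T + t).
g'(t) = 379·50/(t + 50)². Setting 379·50/(t+50)² = 379t/[(t+50)(8+t)] gives 50(8+t) = t(t+50), so t² = 50×8 = 400.
t* = √400 = 20 s.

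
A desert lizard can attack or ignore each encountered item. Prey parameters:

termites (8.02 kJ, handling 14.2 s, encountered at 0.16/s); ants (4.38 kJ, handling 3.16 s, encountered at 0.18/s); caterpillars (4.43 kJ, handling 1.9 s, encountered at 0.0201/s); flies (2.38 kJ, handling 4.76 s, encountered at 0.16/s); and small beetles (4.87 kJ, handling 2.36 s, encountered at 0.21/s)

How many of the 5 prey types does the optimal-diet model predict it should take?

3

Profitabilities (E/h, kJ/s): caterpillars 2.33, small beetles 2.06, ants 1.39, termites 0.565, flies 0.5. Add prey in this order while the next type's profitability exceeds the intake rate on those already taken.
Rate on top 1: 0.08577. small beetles: 2.06 > 0.08577 → include.
Rate on top 2: 0.7248. ants: 1.39 > 0.7248 → include.
Rate on top 3: 0.9037. termites: 0.565 < 0.9037 → exclude; stop.
Optimal diet: caterpillars, small beetles, ants — 3 of 5 types.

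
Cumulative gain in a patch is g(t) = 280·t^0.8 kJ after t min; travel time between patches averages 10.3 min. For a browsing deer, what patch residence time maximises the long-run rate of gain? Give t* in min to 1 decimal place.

41.2 min

By the marginal value theorem, leave when the instantaneous gain rate g'(t) equals the habitat-wide average g(t)/(T + t).
g'(t) = 0.8·280·t^-0.2. Setting 0.8·280·t^-0.2 = 280·t^0.8/(10.3+t) gives 0.8(10.3+t) = t, so 0.20·t = 0.8×10.3.
t* = 0.8×10.3/0.20 = 41.2 min.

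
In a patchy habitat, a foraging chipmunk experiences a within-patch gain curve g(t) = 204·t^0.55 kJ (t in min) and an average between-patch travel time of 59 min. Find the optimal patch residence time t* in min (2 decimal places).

72.11 min

Optimal t* satisfies g'(t*) = g(t*)/(T + t*).
g'(t) = 0.55·204·t^-0.45. Setting 0.55·204·t^-0.45 = 204·t^0.55/(59+t) gives 0.55(59+t) = t, so 0.45·t = 0.55×59.
t* = 0.55×59/0.45 = 72.11 min.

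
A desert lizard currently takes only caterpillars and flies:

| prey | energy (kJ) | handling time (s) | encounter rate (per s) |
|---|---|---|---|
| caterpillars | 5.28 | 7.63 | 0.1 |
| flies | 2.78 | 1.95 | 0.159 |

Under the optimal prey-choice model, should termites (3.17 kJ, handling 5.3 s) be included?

Intake rate on the current diet: R = (0.1×5.28 + 0.159×2.78) / (1 + 0.1×7.63 + 0.159×1.95) = 0.97/2.073 = 0.4679 kJ/s.
Profitability of termites: 3.17/5.3 = 0.5981 kJ/s.
0.5981 > 0.4679, so adding termites raises the average — include it.

Yes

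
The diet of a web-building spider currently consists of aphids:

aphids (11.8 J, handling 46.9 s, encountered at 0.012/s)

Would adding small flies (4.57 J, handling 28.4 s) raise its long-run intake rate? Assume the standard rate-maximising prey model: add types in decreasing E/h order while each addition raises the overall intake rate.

Intake rate on the current diet: R = (0.012×11.8) / (1 + 0.012×46.9) = 0.1416/1.563 = 0.09061 J/s.
small flies: E/h = 4.57/28.4 = 0.1609 J/s.
Since 0.1609 > R, including small flies increases the long-run rate.

Yes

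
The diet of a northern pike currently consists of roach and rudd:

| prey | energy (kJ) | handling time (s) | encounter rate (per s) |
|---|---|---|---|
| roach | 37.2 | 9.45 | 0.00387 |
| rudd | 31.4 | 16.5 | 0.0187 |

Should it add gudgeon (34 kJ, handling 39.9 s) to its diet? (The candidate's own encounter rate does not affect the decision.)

Yes

Intake rate on the current diet: R = (0.00387×37.2 + 0.0187×31.4) / (1 + 0.00387×9.45 + 0.0187×16.5) = 0.7311/1.345 = 0.5436 kJ/s.
gudgeon: E/h = 34/39.9 = 0.8521 kJ/s.
0.8521 > 0.5436, so adding gudgeon raises the average — include it.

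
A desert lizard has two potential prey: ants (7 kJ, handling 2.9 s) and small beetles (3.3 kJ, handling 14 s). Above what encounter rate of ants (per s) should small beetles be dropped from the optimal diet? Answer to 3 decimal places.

0.037 per s

Drop small beetles once their profitability E₂/h₂ falls below the rate achievable on ants alone: E₂/h₂ = λE₁/(1 + λh₁).
Solve for λ: λE₁h₂ = E₂(1 + λh₁) → λ(E₁h₂ − E₂h₁) = E₂ → λ = E₂/(E₁h₂ − E₂h₁).
λ = 3.3/(7×14 − 3.3×2.9) = 3.3/88.43 = 0.03732 per s.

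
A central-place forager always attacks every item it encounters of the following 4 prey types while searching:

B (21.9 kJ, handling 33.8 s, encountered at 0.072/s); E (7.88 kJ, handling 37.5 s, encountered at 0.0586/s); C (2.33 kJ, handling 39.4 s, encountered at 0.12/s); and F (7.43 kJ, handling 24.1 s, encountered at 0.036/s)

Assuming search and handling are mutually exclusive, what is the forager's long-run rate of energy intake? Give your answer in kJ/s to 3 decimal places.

Energy encountered per unit search time: 0.072×21.9 + 0.0586×7.88 + 0.12×2.33 + 0.036×7.43 = 2.586 kJ/s.
Handling time per unit search time: 0.072×33.8 + 0.0586×37.5 + 0.12×39.4 + 0.036×24.1 = 10.23.
Rate = 2.586/(1 + 10.23) = 0.2303 kJ/s.

0.230 kJ/s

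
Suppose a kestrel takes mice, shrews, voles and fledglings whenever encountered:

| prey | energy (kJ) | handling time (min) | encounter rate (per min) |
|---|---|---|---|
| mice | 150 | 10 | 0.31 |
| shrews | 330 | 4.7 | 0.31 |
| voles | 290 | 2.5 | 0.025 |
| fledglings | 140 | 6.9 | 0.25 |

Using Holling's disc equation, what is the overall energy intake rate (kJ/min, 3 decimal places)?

26.013 kJ/min

R = (0.31×150 + 0.31×330 + 0.025×290 + 0.25×140) / (1 + 0.31×10 + 0.31×4.7 + 0.025×2.5 + 0.25×6.9) = 191.1/7.345 = 26.01 kJ/min.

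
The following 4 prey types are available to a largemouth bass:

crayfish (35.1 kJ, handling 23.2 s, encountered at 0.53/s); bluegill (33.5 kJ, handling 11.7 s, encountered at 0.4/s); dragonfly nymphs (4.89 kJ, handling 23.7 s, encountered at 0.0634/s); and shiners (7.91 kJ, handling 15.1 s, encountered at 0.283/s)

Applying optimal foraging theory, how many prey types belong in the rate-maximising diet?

1

Profitabilities (E/h, kJ/s): bluegill 2.86, crayfish 1.51, shiners 0.524, dragonfly nymphs 0.206. Add prey in this order while the next type's profitability exceeds the intake rate on those already taken.
Rate on top 1: 2.359. crayfish: 1.51 < 2.359 → exclude; stop.
Optimal diet: bluegill — 1 of 4 types.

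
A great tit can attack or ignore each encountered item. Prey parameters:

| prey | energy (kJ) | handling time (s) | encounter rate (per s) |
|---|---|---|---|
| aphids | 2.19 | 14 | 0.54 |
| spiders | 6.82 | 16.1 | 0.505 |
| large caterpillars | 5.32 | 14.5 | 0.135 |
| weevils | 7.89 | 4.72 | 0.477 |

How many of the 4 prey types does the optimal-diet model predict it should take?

E/h in descending order: weevils 1.67, spiders 0.424, large caterpillars 0.367, aphids 0.156 kJ/s. The optimal diet is the largest prefix of this list for which every included type satisfies E_i/h_i > R on the types above it.
Rate on top 1: 1.157. spiders: 0.424 < 1.157 → exclude; stop.
Optimal diet: weevils — 1 of 4 types.

1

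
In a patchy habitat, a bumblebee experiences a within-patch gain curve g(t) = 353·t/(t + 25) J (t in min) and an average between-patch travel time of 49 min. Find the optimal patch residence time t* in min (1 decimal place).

Optimal t* satisfies g'(t*) = g(t*)/(T + t*).
g'(t) = 353·25/(t + 25)². Setting 353·25/(t+25)² = 353t/[(t+25)(49+t)] gives 25(49+t) = t(t+25), so t² = 25×49 = 1225.
t* = √1225 = 35 min.

35.0 min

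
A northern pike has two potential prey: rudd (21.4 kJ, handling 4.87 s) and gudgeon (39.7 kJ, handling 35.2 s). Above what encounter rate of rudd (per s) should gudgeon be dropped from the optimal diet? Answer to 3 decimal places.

At the threshold, the rate on rudd alone equals the profitability of gudgeon: λ·21.4/(1 + λ·4.87) = 39.7/35.2 = 1.128.
Rearranging, λ(21.4 − 1.128×4.87) = 1.128, so λ = 1.128/15.91 = 0.0709 per s.

0.071 per s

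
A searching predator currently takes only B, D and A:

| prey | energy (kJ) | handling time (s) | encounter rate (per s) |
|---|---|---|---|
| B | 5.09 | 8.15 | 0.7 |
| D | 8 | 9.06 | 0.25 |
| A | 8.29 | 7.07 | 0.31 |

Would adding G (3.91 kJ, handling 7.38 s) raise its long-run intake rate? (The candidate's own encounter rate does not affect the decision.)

No

On B, D and A alone, R = ΣλE/(1+Σλh) = 8.133/11.16 = 0.7286 kJ/s.
G: E/h = 3.91/7.38 = 0.5298 kJ/s.
Since 0.5298 < R, time spent handling G is better spent searching.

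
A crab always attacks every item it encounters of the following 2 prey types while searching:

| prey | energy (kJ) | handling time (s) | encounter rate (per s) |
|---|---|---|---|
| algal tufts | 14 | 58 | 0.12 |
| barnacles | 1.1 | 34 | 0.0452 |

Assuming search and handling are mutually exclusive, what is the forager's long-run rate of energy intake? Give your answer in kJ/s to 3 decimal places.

0.182 kJ/s

R = (0.12×14 + 0.0452×1.1) / (1 + 0.12×58 + 0.0452×34) = 1.73/9.497 = 0.1821 kJ/s.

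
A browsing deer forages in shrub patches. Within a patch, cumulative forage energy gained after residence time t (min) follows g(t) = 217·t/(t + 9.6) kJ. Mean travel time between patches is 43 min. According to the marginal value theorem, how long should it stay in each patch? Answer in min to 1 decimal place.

20.3 min

Optimal t* satisfies g'(t*) = g(t*)/(T + t*).
g'(t) = 217·9.6/(t + 9.6)². Setting 217·9.6/(t+9.6)² = 217t/[(t+9.6)(43+t)] gives 9.6(43+t) = t(t+9.6), so t² = 9.6×43 = 412.8.
t* = √412.8 = 20.32 min.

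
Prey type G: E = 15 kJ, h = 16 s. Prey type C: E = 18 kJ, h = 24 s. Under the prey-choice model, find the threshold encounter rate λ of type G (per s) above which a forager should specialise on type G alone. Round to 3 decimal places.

The zero-one rule: include type C iff E₂/h₂ > λE₁/(1+λh₁). Equality gives the switch point.
λE₁h₂ = E₂ + λE₂h₁ ⇒ λ = E₂/(E₁h₂ − E₂h₁) = 18/(360 − 288) = 0.25 per s.

0.250 per s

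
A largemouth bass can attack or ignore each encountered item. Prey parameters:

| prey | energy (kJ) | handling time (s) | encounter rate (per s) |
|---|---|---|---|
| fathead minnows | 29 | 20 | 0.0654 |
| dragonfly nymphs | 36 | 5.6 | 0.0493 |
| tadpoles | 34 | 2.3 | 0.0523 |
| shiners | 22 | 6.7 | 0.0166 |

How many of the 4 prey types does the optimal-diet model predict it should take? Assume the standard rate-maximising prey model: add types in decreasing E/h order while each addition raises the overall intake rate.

3

Rank by E/h (kJ/s): tadpoles 14.8, dragonfly nymphs 6.43, shiners 3.28, fathead minnows 1.45. Include each in turn until the next type's E/h falls below the running intake rate.
Rate on top 1: 1.587. dragonfly nymphs: 6.43 > 1.587 → include.
Rate on top 2: 2.544. shiners: 3.28 > 2.544 → include.
Rate on top 3: 2.599. fathead minnows: 1.45 < 2.599 → exclude; stop.
Optimal diet: tadpoles, dragonfly nymphs, shiners — 3 of 4 types.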